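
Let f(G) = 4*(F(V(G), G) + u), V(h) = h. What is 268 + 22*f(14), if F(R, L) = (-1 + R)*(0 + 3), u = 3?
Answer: 3964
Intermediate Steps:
F(R, L) = -3 + 3*R (F(R, L) = (-1 + R)*3 = -3 + 3*R)
f(G) = 12*G (f(G) = 4*((-3 + 3*G) + 3) = 4*(3*G) = 12*G)
268 + 22*f(14) = 268 + 22*(12*14) = 268 + 22*168 = 268 + 3696 = 3964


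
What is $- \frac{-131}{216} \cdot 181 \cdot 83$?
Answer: $\frac{1968013}{216} \approx 9111.2$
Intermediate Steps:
$- \frac{-131}{216} \cdot 181 \cdot 83 = \left(-1\right) \left(- \frac{131}{216}\right) 181 \cdot 83 = \frac{131}{216} \cdot 181 \cdot 83 = \frac{23711}{216} \cdot 83 = \frac{1968013}{216}$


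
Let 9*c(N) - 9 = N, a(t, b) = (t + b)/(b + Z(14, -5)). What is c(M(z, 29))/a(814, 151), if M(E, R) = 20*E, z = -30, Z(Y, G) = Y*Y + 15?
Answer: -71314/2895 ≈ -24.634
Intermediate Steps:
Z(Y, G) = 15 + Y**2 (Z(Y, G) = Y**2 + 15 = 15 + Y**2)
a(t, b) = (b + t)/(211 + b) (a(t, b) = (t + b)/(b + (15 + 14**2)) = (b + t)/(b + (15 + 196)) = (b + t)/(b + 211) = (b + t)/(211 + b))
c(N) = 1 + N/9
c(M(z, 29))/a(814, 151) = (1 + (20*(-30))/9)/(((151 + 814)/(211 + 151))) = (1 + (1/9)*(-600))/((965/362)) = (1 - 200/3)/(((1/362)*965)) = -197/(3*965/362) = -197/3*362/965 = -71314/2895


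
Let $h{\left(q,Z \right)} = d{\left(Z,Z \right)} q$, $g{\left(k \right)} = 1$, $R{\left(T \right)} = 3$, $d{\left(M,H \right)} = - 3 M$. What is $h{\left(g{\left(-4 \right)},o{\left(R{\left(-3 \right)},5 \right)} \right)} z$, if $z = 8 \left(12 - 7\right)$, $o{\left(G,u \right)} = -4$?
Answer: $480$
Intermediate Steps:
$h{\left(q,Z \right)} = - 3 Z q$
$z = 40$ ($z = 8 \cdot 5 = 40$)
$h{\left(g{\left(-4 \right)},o{\left(R{\left(-3 \right)},5 \right)} \right)} z = \left(-3\right) \left(-4\right) 1 \cdot 40 = 12 \cdot 40 = 480$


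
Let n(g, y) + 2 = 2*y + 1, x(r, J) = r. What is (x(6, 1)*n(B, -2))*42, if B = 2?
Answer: -1260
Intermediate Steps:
n(g, y) = -1 + 2*y (n(g, y) = -2 + (2*y + 1) = -2 + (1 + 2*y) = -1 + 2*y)
(x(6, 1)*n(B, -2))*42 = (6*(-1 + 2*(-2)))*42 = (6*(-1 - 4))*42 = (6*(-5))*42 = -30*42 = -1260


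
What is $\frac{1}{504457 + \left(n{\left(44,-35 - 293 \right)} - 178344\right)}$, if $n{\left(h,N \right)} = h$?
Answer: $\frac{1}{326157} \approx 3.066 \cdot 10^{-6}$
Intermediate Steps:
$\frac{1}{504457 + \left(n{\left(44,-35 - 293 \right)} - 178344\right)} = \frac{1}{504457 + \left(44 - 178344\right)} = \frac{1}{504457 - 178300} = \frac{1}{326157}$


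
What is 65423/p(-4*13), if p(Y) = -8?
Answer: -65423/8 ≈ -8177.9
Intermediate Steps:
65423/p(-4*13) = 65423/(-8) = 65423*(-⅛) = -65423/8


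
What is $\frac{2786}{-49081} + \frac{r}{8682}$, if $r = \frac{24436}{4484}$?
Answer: $- \frac{26814970463}{477681912282} \approx -0.056136$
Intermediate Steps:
$r = \frac{6109}{1121}$ ($r = 24436 \cdot \frac{1}{4484} = \frac{6109}{1121} \approx 5.4496$)
$\frac{2786}{-49081} + \frac{r}{8682} = \frac{2786}{-49081} + \frac{6109}{1121 \cdot 8682} = 2786 \left(- \frac{1}{49081}\right) + \frac{6109}{1121} \cdot \frac{1}{8682} = - \frac{2786}{49081} + \frac{6109}{9732522} = - \frac{26814970463}{477681912282}$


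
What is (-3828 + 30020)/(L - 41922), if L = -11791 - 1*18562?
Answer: -26192/72275 ≈ -0.36239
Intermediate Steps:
L = -30353 (L = -11791 - 18562 = -30353)
(-3828 + 30020)/(L - 41922) = (-3828 + 30020)/(-30353 - 41922) = 26192/(-72275) = 26192*(-1/72275) = -26192/72275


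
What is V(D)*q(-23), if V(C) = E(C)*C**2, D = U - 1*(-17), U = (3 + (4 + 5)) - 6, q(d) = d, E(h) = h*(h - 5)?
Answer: -5037138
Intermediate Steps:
E(h) = h*(-5 + h)
U = 6 (U = (3 + 9) - 6 = 12 - 6 = 6)
D = 23 (D = 6 - 1*(-17) = 6 + 17 = 23)
V(C) = C**3*(-5 + C) (V(C) = (C*(-5 + C))*C**2 = C**3*(-5 + C))
V(D)*q(-23) = (23**3*(-5 + 23))*(-23) = (12167*18)*(-23) = 219006*(-23) = -5037138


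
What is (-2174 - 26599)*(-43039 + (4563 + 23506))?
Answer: 430731810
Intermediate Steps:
(-2174 - 26599)*(-43039 + (4563 + 23506)) = -28773*(-43039 + 28069) = -28773*(-14970) = 430731810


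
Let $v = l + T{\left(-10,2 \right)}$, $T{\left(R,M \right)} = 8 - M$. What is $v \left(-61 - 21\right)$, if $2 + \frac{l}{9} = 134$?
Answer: $-97908$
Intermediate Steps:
$l = 1188$ ($l = -18 + 9 \cdot 134 = -18 + 1206 = 1188$)
$v = 1194$ ($v = 1188 + \left(8 - 2\right) = 1188 + 6 = 1194$)
$v \left(-61 - 21\right) = 1194 \left(-61 - 21\right) = 1194 \left(-82\right) = -97908$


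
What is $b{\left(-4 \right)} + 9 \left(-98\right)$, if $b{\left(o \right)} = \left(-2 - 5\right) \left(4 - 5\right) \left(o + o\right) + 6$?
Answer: $-932$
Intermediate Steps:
$b{\left(o \right)} = 6 + 14 o$ ($b{\left(o \right)} = \left(-7\right) \left(-1\right) 2 o + 6 = 7 \cdot 2 o + 6 = 14 o + 6 = 6 + 14 o$)
$b{\left(-4 \right)} + 9 \left(-98\right) = \left(6 + 14 \left(-4\right)\right) + 9 \left(-98\right) = \left(6 - 56\right) - 882 = -50 - 882 = -932$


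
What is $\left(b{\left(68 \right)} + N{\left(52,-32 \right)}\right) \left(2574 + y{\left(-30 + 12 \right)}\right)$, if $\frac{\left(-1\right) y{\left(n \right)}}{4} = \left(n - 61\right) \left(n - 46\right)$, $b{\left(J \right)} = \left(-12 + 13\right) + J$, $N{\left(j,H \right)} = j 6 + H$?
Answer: $-6159850$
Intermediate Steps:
$N{\left(j,H \right)} = H + 6 j$ ($N{\left(j,H \right)} = 6 j + H = H + 6 j$)
$b{\left(J \right)} = 1 + J$
$y{\left(n \right)} = - 4 \left(-61 + n\right) \left(-46 + n\right)$ ($y{\left(n \right)} = - 4 \left(n - 61\right) \left(n - 46\right) = - 4 \left(-61 + n\right) \left(-46 + n\right)$)
$\left(b{\left(68 \right)} + N{\left(52,-32 \right)}\right) \left(2574 + y{\left(-30 + 12 \right)}\right) = \left(\left(1 + 68\right) + \left(-32 + 6 \cdot 52\right)\right) \left(2574 - \left(11224 - 428 \left(-30 + 12\right) + 4 \left(-30 + 12\right)^{2}\right)\right) = \left(69 + \left(-32 + 312\right)\right) \left(2574 - \left(18928 + 1296\right)\right) = \left(69 + 280\right) \left(2574 - 20224\right) = 349 \left(2574 - 20224\right) = 349 \left(-17650\right) = -6159850$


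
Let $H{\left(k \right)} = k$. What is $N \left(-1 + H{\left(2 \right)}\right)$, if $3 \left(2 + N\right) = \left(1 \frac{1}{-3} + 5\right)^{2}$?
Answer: $\frac{142}{27} \approx 5.2593$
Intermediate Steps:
$N = \frac{142}{27}$ ($N = -2 + \frac{\left(1 \frac{1}{-3} + 5\right)^{2}}{3} = -2 + \frac{\left(1 \left(- \frac{1}{3}\right) + 5\right)^{2}}{3} = -2 + \frac{\left(- \frac{1}{3} + 5\right)^{2}}{3} = -2 + \frac{\left(\frac{14}{3}\right)^{2}}{3} = -2 + \frac{1}{3} \cdot \frac{196}{9} = -2 + \frac{196}{27} = \frac{142}{27} \approx 5.2593$)
$N \left(-1 + H{\left(2 \right)}\right) = \frac{142 \left(-1 + 2\right)}{27} = \frac{142}{27} \cdot 1 = \frac{142}{27}$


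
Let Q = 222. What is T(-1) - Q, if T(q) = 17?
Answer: -205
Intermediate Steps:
T(-1) - Q = 17 - 1*222 = 17 - 222 = -205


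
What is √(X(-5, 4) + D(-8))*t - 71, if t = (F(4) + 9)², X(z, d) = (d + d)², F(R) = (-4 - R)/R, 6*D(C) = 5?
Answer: -71 + 49*√2334/6 ≈ 323.54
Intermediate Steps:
D(C) = ⅚ (D(C) = (⅙)*5 = ⅚)
F(R) = (-4 - R)/R
X(z, d) = 4*d² (X(z, d) = (2*d)² = 4*d²)
t = 49 (t = ((-4 - 1*4)/4 + 9)² = ((-4 - 4)/4 + 9)² = ((¼)*(-8) + 9)² = (-2 + 9)² = 7² = 49)
√(X(-5, 4) + D(-8))*t - 71 = √(4*4² + ⅚)*49 - 71 = √(4*16 + ⅚)*49 - 71 = √(64 + ⅚)*49 - 71 = √(389/6)*49 - 71 = (√2334/6)*49 - 71 = 49*√2334/6 - 71 = -71 + 49*√2334/6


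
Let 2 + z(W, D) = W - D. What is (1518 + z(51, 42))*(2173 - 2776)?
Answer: -919575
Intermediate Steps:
z(W, D) = -2 + W - D (z(W, D) = -2 + (W - D) = -2 + W - D)
(1518 + z(51, 42))*(2173 - 2776) = (1518 + (-2 + 51 - 1*42))*(2173 - 2776) = (1518 + (-2 + 51 - 42))*(-603) = (1518 + 7)*(-603) = 1525*(-603) = -919575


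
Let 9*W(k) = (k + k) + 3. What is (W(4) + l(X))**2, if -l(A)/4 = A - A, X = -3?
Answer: 121/81 ≈ 1.4938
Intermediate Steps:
l(A) = 0 (l(A) = -4*(A - A) = -4*0 = 0)
W(k) = 1/3 + 2*k/9 (W(k) = ((k + k) + 3)/9 = (2*k + 3)/9 = (3 + 2*k)/9 = 1/3 + 2*k/9)
(W(4) + l(X))**2 = ((1/3 + (2/9)*4) + 0)**2 = ((1/3 + 8/9) + 0)**2 = (11/9 + 0)**2 = (11/9)**2 = 121/81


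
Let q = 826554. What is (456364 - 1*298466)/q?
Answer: 78949/413277 ≈ 0.19103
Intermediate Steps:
(456364 - 1*298466)/q = (456364 - 1*298466)/826554 = (456364 - 298466)*(1/826554) = 157898*(1/826554) = 78949/413277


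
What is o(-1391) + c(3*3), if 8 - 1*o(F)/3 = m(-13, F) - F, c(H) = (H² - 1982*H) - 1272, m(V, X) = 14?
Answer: -23220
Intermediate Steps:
c(H) = -1272 + H² - 1982*H
o(F) = -18 + 3*F (o(F) = 24 - 3*(14 - F) = 24 + (-42 + 3*F) = -18 + 3*F)
o(-1391) + c(3*3) = (-18 + 3*(-1391)) + (-1272 + (3*3)² - 5946*3) = (-18 - 4173) + (-1272 + 9² - 1982*9) = -4191 + (-1272 + 81 - 17838) = -4191 - 19029 = -23220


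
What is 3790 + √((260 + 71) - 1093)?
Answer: 3790 + I*√762 ≈ 3790.0 + 27.604*I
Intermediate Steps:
3790 + √((260 + 71) - 1093) = 3790 + √(331 - 1093) = 3790 + √(-762) = 3790 + I*√762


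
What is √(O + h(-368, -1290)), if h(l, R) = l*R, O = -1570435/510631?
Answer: 13*√732423659104115/510631 ≈ 689.00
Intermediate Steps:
O = -1570435/510631 (O = -1570435*1/510631 = -1570435/510631 ≈ -3.0755)
h(l, R) = R*l
√(O + h(-368, -1290)) = √(-1570435/510631 - 1290*(-368)) = √(-1570435/510631 + 474720) = √(242405177885/510631) = 13*√732423659104115/510631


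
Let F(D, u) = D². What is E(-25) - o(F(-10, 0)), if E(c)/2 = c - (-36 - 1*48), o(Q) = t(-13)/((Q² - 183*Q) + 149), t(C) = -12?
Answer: 320602/2717 ≈ 118.00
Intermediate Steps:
o(Q) = -12/(149 + Q² - 183*Q) (o(Q) = -12/((Q² - 183*Q) + 149) = -12/(149 + Q² - 183*Q))
E(c) = 168 + 2*c (E(c) = 2*(c - (-36 - 1*48)) = 2*(c - (-36 - 48)) = 2*(c - 1*(-84)) = 2*(c + 84) = 2*(84 + c) = 168 + 2*c)
E(-25) - o(F(-10, 0)) = (168 + 2*(-25)) - (-12)/(149 + ((-10)²)² - 183*(-10)²) = (168 - 50) - (-12)/(149 + 100² - 183*100) = 118 - (-12)/(149 + 10000 - 18300) = 118 - (-12)/(-8151) = 118 - (-12)*(-1)/8151 = 118 - 1*4/2717 = 118 - 4/2717 = 320602/2717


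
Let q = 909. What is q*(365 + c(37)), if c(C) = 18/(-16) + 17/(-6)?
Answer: 2625495/8 ≈ 3.2819e+5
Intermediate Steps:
c(C) = -95/24 (c(C) = 18*(-1/16) + 17*(-⅙) = -9/8 - 17/6 = -95/24)
q*(365 + c(37)) = 909*(365 - 95/24) = 909*(8665/24) = 2625495/8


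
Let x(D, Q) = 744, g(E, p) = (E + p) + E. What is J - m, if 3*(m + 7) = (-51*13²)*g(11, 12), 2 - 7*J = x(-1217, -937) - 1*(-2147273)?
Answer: -1464192/7 ≈ -2.0917e+5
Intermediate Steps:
g(E, p) = p + 2*E
J = -2148015/7 (J = 2/7 - (744 - 1*(-2147273))/7 = 2/7 - (744 + 2147273)/7 = 2/7 - ⅐*2148017 = 2/7 - 2148017/7 = -2148015/7 ≈ -3.0686e+5)
m = -97689 (m = -7 + ((-51*13²)*(12 + 2*11))/3 = -7 + ((-51*169)*(12 + 22))/3 = -7 + (-8619*34)/3 = -7 + (⅓)*(-293046) = -7 - 97682 = -97689)
J - m = -2148015/7 - 1*(-97689) = -2148015/7 + 97689 = -1464192/7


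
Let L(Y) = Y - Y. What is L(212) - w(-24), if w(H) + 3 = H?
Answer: 27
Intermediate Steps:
w(H) = -3 + H
L(Y) = 0
L(212) - w(-24) = 0 - (-3 - 24) = 0 - 1*(-27) = 0 + 27 = 27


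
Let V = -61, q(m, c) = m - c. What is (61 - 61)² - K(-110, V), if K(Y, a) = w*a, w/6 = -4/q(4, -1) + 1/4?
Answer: -2013/10 ≈ -201.30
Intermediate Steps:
w = -33/10 (w = 6*(-4/(4 - 1*(-1)) + 1/4) = 6*(-4/(4 + 1) + 1*(¼)) = 6*(-4/5 + ¼) = 6*(-4*⅕ + ¼) = 6*(-⅘ + ¼) = 6*(-11/20) = -33/10 ≈ -3.3000)
K(Y, a) = -33*a/10
(61 - 61)² - K(-110, V) = (61 - 61)² - (-33)*(-61)/10 = 0² - 1*2013/10 = 0 - 2013/10 = -2013/10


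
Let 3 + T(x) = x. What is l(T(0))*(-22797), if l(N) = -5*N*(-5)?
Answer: 1709775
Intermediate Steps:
T(x) = -3 + x
l(N) = 25*N
l(T(0))*(-22797) = (25*(-3 + 0))*(-22797) = (25*(-3))*(-22797) = -75*(-22797) = 1709775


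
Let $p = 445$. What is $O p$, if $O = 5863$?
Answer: $2609035$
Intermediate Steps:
$O p = 5863 \cdot 445 = 2609035$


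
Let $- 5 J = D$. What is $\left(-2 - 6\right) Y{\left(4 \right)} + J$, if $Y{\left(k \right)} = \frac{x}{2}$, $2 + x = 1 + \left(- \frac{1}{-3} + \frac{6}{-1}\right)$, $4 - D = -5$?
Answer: $\frac{373}{15} \approx 24.867$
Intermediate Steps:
$D = 9$ ($D = 4 - -5 = 4 + 5 = 9$)
$J = - \frac{9}{5}$ ($J = \left(- \frac{1}{5}\right) 9 = - \frac{9}{5} \approx -1.8$)
$x = - \frac{20}{3}$ ($x = -2 + \left(1 + \left(- \frac{1}{-3} + \frac{6}{-1}\right)\right) = -2 + \left(1 + \left(\left(-1\right) \left(- \frac{1}{3}\right) + 6 \left(-1\right)\right)\right) = -2 + \left(1 + \left(\frac{1}{3} - 6\right)\right) = -2 + \left(1 - \frac{17}{3}\right) = -2 - \frac{14}{3} = - \frac{20}{3} \approx -6.6667$)
$Y{\left(k \right)} = - \frac{10}{3}$ ($Y{\left(k \right)} = - \frac{20}{3 \cdot 2} = \left(- \frac{20}{3}\right) \frac{1}{2} = - \frac{10}{3}$)
$\left(-2 - 6\right) Y{\left(4 \right)} + J = \left(-2 - 6\right) \left(- \frac{10}{3}\right) - \frac{9}{5} = \left(-8\right) \left(- \frac{10}{3}\right) - \frac{9}{5} = \frac{80}{3} - \frac{9}{5} = \frac{373}{15}$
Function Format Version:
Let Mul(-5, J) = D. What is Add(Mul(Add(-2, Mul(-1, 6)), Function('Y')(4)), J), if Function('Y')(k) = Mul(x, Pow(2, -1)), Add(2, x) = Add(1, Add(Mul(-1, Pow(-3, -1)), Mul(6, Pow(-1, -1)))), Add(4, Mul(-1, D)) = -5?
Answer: Rational(373, 15) ≈ 24.867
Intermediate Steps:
D = 9 (D = Add(4, Mul(-1, -5)) = Add(4, 5) = 9)
J = Rational(-9, 5) (J = Mul(Rational(-1, 5), 9) = Rational(-9, 5) ≈ -1.8000)
x = Rational(-20, 3) (x = Add(-2, Add(1, Add(Mul(-1, Pow(-3, -1)), Mul(6, Pow(-1, -1))))) = Add(-2, Add(1, Add(Mul(-1, Rational(-1, 3)), Mul(6, -1)))) = Add(-2, Add(1, Add(Rational(1, 3), -6))) = Add(-2, Add(1, Rational(-17, 3))) = Add(-2, Rational(-14, 3)) = Rational(-20, 3) ≈ -6.6667)
Function('Y')(k) = Rational(-10, 3) (Function('Y')(k) = Mul(Rational(-20, 3), Pow(2, -1)) = Mul(Rational(-20, 3), Rational(1, 2)) = Rational(-10, 3))
Add(Mul(Add(-2, Mul(-1, 6)), Function('Y')(4)), J) = Add(Mul(Add(-2, Mul(-1, 6)), Rational(-10, 3)), Rational(-9, 5)) = Add(Mul(Add(-2, -6), Rational(-10, 3)), Rational(-9, 5)) = Add(Mul(-8, Rational(-10, 3)), Rational(-9, 5)) = Add(Rational(80, 3), Rational(-9, 5)) = Rational(373, 15)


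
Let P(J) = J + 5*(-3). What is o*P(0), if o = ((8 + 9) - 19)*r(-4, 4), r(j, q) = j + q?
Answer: 0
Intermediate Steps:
P(J) = -15 + J (P(J) = J - 15 = -15 + J)
o = 0 (o = ((8 + 9) - 19)*(-4 + 4) = (17 - 19)*0 = -2*0 = 0)
o*P(0) = 0*(-15 + 0) = 0*(-15) = 0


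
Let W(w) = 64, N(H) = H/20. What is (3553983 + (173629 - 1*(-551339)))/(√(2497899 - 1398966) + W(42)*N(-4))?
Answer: 80544960/1615837 + 6292575*√1098933/1615837 ≈ 4132.3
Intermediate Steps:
N(H) = H/20 (N(H) = H*(1/20) = H/20)
(3553983 + (173629 - 1*(-551339)))/(√(2497899 - 1398966) + W(42)*N(-4)) = (3553983 + (173629 - 1*(-551339)))/(√(2497899 - 1398966) + 64*((1/20)*(-4))) = (3553983 + (173629 + 551339))/(√1098933 + 64*(-⅕)) = (3553983 + 724968)/(√1098933 - 64/5) = 4278951/(-64/5 + √1098933)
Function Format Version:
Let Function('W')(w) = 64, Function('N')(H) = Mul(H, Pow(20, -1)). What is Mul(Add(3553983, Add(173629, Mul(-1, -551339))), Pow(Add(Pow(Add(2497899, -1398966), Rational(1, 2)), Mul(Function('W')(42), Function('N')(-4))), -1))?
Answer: Add(Rational(80544960, 1615837), Mul(Rational(6292575, 1615837), Pow(1098933, Rational(1, 2)))) ≈ 4132.3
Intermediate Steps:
Function('N')(H) = Mul(Rational(1, 20), H) (Function('N')(H) = Mul(H, Rational(1, 20)) = Mul(Rational(1, 20), H))
Mul(Add(3553983, Add(173629, Mul(-1, -551339))), Pow(Add(Pow(Add(2497899, -1398966), Rational(1, 2)), Mul(Function('W')(42), Function('N')(-4))), -1)) = Mul(Add(3553983, Add(173629, Mul(-1, -551339))), Pow(Add(Pow(Add(2497899, -1398966), Rational(1, 2)), Mul(64, Mul(Rational(1, 20), -4))), -1)) = Mul(Add(3553983, Add(173629, 551339)), Pow(Add(Pow(1098933, Rational(1, 2)), Mul(64, Rational(-1, 5))), -1)) = Mul(Add(3553983, 724968), Pow(Add(Pow(1098933, Rational(1, 2)), Rational(-64, 5)), -1)) = Mul(4278951, Pow(Add(Rational(-64, 5), Pow(1098933, Rational(1, 2))), -1))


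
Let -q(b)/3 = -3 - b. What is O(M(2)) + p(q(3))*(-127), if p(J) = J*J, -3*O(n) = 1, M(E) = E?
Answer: -123445/3 ≈ -41148.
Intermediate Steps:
q(b) = 9 + 3*b (q(b) = -3*(-3 - b) = 9 + 3*b)
O(n) = -⅓ (O(n) = -⅓*1 = -⅓)
p(J) = J²
O(M(2)) + p(q(3))*(-127) = -⅓ + (9 + 3*3)²*(-127) = -⅓ + (9 + 9)²*(-127) = -⅓ + 18²*(-127) = -⅓ + 324*(-127) = -⅓ - 41148 = -123445/3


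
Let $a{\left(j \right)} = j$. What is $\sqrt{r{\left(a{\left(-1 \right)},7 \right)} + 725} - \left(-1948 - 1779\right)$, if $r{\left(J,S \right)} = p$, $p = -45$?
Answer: $3727 + 2 \sqrt{170} \approx 3753.1$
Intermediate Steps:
$r{\left(J,S \right)} = -45$
$\sqrt{r{\left(a{\left(-1 \right)},7 \right)} + 725} - \left(-1948 - 1779\right) = \sqrt{-45 + 725} - \left(-1948 - 1779\right) = \sqrt{680} - -3727 = 2 \sqrt{170} + 3727 = 3727 + 2 \sqrt{170}$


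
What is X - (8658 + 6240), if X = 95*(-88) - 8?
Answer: -23266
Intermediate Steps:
X = -8368 (X = -8360 - 8 = -8368)
X - (8658 + 6240) = -8368 - (8658 + 6240) = -8368 - 1*14898 = -8368 - 14898 = -23266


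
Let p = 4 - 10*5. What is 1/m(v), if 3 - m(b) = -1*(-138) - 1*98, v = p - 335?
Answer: -1/37 ≈ -0.027027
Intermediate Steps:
p = -46 (p = 4 - 50 = -46)
v = -381 (v = -46 - 335 = -381)
m(b) = -37 (m(b) = 3 - (-1*(-138) - 1*98) = 3 - (138 - 98) = 3 - 1*40 = 3 - 40 = -37)
1/m(v) = 1/(-37) = -1/37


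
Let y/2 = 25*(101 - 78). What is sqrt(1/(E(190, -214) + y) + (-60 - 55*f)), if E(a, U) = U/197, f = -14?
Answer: sqrt(2273244616522)/56584 ≈ 26.646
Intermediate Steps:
E(a, U) = U/197 (E(a, U) = U*(1/197) = U/197)
y = 1150 (y = 2*(25*(101 - 78)) = 2*(25*23) = 2*575 = 1150)
sqrt(1/(E(190, -214) + y) + (-60 - 55*f)) = sqrt(1/((1/197)*(-214) + 1150) + (-60 - 55*(-14))) = sqrt(1/(-214/197 + 1150) + (-60 + 770)) = sqrt(1/(226336/197) + 710) = sqrt(197/226336 + 710) = sqrt(160698757/226336) = sqrt(2273244616522)/56584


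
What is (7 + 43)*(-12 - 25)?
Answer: -1850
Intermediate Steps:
(7 + 43)*(-12 - 25) = 50*(-37) = -1850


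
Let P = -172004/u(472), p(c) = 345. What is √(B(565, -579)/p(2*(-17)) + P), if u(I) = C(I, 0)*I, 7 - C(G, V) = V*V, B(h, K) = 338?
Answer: I*√84654450210/40710 ≈ 7.147*I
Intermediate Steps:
C(G, V) = 7 - V² (C(G, V) = 7 - V*V = 7 - V²)
u(I) = 7*I (u(I) = (7 - 1*0²)*I = (7 - 1*0)*I = (7 + 0)*I = 7*I)
P = -6143/118 (P = -172004/(7*472) = -172004/3304 = -172004*1/3304 = -6143/118 ≈ -52.059)
√(B(565, -579)/p(2*(-17)) + P) = √(338/345 - 6143/118) = √(-2079451/40710) = I*√84654450210/40710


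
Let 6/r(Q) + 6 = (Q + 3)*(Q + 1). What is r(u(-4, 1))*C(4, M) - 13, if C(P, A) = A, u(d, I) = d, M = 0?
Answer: -13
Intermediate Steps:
r(Q) = 6/(-6 + (1 + Q)*(3 + Q)) (r(Q) = 6/(-6 + (Q + 3)*(Q + 1)) = 6/(-6 + (3 + Q)*(1 + Q)) = 6/(-6 + (1 + Q)*(3 + Q)))
r(u(-4, 1))*C(4, M) - 13 = (6/(-3 + (-4)² + 4*(-4)))*0 - 13 = (6/(-3 + 16 - 16))*0 - 13 = (6/(-3))*0 - 13 = (6*(-⅓))*0 - 13 = -2*0 - 13 = 0 - 13 = -13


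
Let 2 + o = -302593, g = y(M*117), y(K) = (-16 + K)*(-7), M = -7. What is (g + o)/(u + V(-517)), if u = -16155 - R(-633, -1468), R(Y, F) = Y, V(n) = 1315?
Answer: 296750/14207 ≈ 20.888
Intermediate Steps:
y(K) = 112 - 7*K
g = 5845 (g = 112 - (-49)*117 = 112 - 7*(-819) = 112 + 5733 = 5845)
u = -15522 (u = -16155 - 1*(-633) = -16155 + 633 = -15522)
o = -302595 (o = -2 - 302593 = -302595)
(g + o)/(u + V(-517)) = (5845 - 302595)/(-15522 + 1315) = -296750/(-14207) = -296750*(-1/14207) = 296750/14207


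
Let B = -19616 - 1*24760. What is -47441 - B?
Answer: -3065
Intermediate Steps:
B = -44376 (B = -19616 - 24760 = -44376)
-47441 - B = -47441 - 1*(-44376) = -47441 + 44376 = -3065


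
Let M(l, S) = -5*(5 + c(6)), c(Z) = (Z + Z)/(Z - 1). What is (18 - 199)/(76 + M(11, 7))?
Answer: -181/39 ≈ -4.6410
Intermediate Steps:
c(Z) = 2*Z/(-1 + Z) (c(Z) = (2*Z)/(-1 + Z) = 2*Z/(-1 + Z))
M(l, S) = -37 (M(l, S) = -5*(5 + 2*6/(-1 + 6)) = -5*(5 + 2*6/5) = -5*(5 + 2*6*(⅕)) = -5*(5 + 12/5) = -5*37/5 = -37)
(18 - 199)/(76 + M(11, 7)) = (18 - 199)/(76 - 37) = -181/39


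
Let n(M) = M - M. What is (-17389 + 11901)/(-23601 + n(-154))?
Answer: 5488/23601 ≈ 0.23253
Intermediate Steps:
n(M) = 0
(-17389 + 11901)/(-23601 + n(-154)) = (-17389 + 11901)/(-23601 + 0) = -5488/(-23601) = -5488*(-1/23601) = 5488/23601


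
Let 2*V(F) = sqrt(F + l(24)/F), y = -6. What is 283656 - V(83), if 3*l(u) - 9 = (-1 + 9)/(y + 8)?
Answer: 283656 - sqrt(1287330)/249 ≈ 2.8365e+5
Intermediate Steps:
l(u) = 13/3 (l(u) = 3 + ((-1 + 9)/(-6 + 8))/3 = 3 + (8/2)/3 = 3 + (8*(1/2))/3 = 3 + (1/3)*4 = 3 + 4/3 = 13/3)
V(F) = sqrt(F + 13/(3*F))/2
283656 - V(83) = 283656 - sqrt(9*83 + 39/83)/6 = 283656 - sqrt(747 + 39*(1/83))/6 = 283656 - sqrt(747 + 39/83)/6 = 283656 - sqrt(62040/83)/6 = 283656 - 2*sqrt(1287330)/83/6 = 283656 - sqrt(1287330)/249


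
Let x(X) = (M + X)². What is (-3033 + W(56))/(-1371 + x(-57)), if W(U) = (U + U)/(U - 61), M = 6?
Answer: -15277/6150 ≈ -2.4841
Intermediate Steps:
x(X) = (6 + X)²
W(U) = 2*U/(-61 + U) (W(U) = (2*U)/(-61 + U) = 2*U/(-61 + U))
(-3033 + W(56))/(-1371 + x(-57)) = (-3033 + 2*56/(-61 + 56))/(-1371 + (6 - 57)²) = (-3033 + 2*56/(-5))/(-1371 + (-51)²) = (-3033 + 2*56*(-⅕))/(-1371 + 2601) = (-3033 - 112/5)/1230 = -15277/5*1/1230 = -15277/6150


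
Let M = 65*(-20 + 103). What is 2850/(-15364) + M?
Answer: 41442965/7682 ≈ 5394.8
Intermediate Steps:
M = 5395 (M = 65*83 = 5395)
2850/(-15364) + M = 2850/(-15364) + 5395 = 2850*(-1/15364) + 5395 = -1425/7682 + 5395 = 41442965/7682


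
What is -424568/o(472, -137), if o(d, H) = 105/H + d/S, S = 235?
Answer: -13668966760/39989 ≈ -3.4182e+5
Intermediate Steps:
o(d, H) = 105/H + d/235
-424568/o(472, -137) = -424568/(105/(-137) + (1/235)*472) = -424568/(105*(-1/137) + 472/235) = -424568/(-105/137 + 472/235) = -424568/39989/32195 = -424568*32195/39989 = -13668966760/39989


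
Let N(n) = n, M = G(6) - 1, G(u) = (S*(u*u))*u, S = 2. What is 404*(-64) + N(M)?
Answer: -25425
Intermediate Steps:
G(u) = 2*u³ (G(u) = (2*(u*u))*u = (2*u²)*u = 2*u³)
M = 431 (M = 2*6³ - 1 = 2*216 - 1 = 432 - 1 = 431)
404*(-64) + N(M) = 404*(-64) + 431 = -25856 + 431 = -25425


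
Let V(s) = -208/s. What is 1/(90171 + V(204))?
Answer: 51/4598669 ≈ 1.1090e-5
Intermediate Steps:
1/(90171 + V(204)) = 1/(90171 - 208/204) = 1/(90171 - 208*1/204) = 1/(90171 - 52/51) = 1/(4598669/51) = 51/4598669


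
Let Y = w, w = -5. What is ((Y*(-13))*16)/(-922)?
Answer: -520/461 ≈ -1.1280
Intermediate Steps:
Y = -5
((Y*(-13))*16)/(-922) = (-5*(-13)*16)/(-922) = (65*16)*(-1/922) = 1040*(-1/922) = -520/461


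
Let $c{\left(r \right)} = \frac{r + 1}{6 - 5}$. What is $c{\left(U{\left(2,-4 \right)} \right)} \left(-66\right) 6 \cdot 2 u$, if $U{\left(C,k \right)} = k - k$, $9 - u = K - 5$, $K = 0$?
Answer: $-11088$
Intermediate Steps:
$u = 14$ ($u = 9 - \left(0 - 5\right) = 9 - -5 = 9 + 5 = 14$)
$U{\left(C,k \right)} = 0$
$c{\left(r \right)} = 1 + r$ ($c{\left(r \right)} = \frac{1 + r}{1} = \left(1 + r\right) 1 = 1 + r$)
$c{\left(U{\left(2,-4 \right)} \right)} \left(-66\right) 6 \cdot 2 u = \left(1 + 0\right) \left(-66\right) 6 \cdot 2 \cdot 14 = 1 \left(-66\right) 12 \cdot 14 = \left(-66\right) 168 = -11088$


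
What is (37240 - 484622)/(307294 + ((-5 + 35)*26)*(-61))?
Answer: -17207/9989 ≈ -1.7226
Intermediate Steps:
(37240 - 484622)/(307294 + ((-5 + 35)*26)*(-61)) = -447382/(307294 + (30*26)*(-61)) = -447382/(307294 + 780*(-61)) = -447382/(307294 - 47580) = -447382/259714 = -447382*1/259714 = -17207/9989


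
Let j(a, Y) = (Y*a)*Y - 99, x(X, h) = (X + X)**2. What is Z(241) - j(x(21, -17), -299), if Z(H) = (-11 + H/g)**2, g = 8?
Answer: -10092985551/64 ≈ -1.5770e+8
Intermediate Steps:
Z(H) = (-11 + H/8)**2
x(X, h) = 4*X**2 (x(X, h) = (2*X)**2 = 4*X**2)
j(a, Y) = -99 + a*Y**2 (j(a, Y) = a*Y**2 - 99 = -99 + a*Y**2)
Z(241) - j(x(21, -17), -299) = (-88 + 241)**2/64 - (-99 + (4*21**2)*(-299)**2) = (1/64)*153**2 - (-99 + (4*441)*89401) = (1/64)*23409 - (-99 + 1764*89401) = 23409/64 - (-99 + 157703364) = 23409/64 - 1*157703265 = 23409/64 - 157703265 = -10092985551/64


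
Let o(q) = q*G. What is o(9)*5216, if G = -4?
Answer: -187776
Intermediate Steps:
o(q) = -4*q (o(q) = q*(-4) = -4*q)
o(9)*5216 = -4*9*5216 = -36*5216 = -187776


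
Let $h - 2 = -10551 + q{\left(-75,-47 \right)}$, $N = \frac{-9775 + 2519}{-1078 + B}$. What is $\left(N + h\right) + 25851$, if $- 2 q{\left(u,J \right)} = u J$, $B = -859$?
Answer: $\frac{52466535}{3874} \approx 13543.0$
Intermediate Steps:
$q{\left(u,J \right)} = - \frac{J u}{2}$ ($q{\left(u,J \right)} = - \frac{u J}{2} = - \frac{J u}{2}$)
$N = \frac{7256}{1937}$ ($N = \frac{-9775 + 2519}{-1078 - 859} = - \frac{7256}{-1937} = \left(-7256\right) \left(- \frac{1}{1937}\right) = \frac{7256}{1937} \approx 3.746$)
$h = - \frac{24623}{2}$ ($h = 2 - \left(10551 - - \frac{3525}{2}\right) = 2 - \frac{24627}{2} = - \frac{24623}{2} \approx -12312.0$)
$\left(N + h\right) + 25851 = \left(\frac{7256}{1937} - \frac{24623}{2}\right) + 25851 = - \frac{47680239}{3874} + 25851 = \frac{52466535}{3874}$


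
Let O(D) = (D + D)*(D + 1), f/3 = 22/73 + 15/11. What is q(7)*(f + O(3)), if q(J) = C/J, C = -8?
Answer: -186264/5621 ≈ -33.137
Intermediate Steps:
f = 4011/803 (f = 3*(22/73 + 15/11) = 3*(1337/803) = 4011/803 ≈ 4.9950)
q(J) = -8/J
O(D) = 2*D*(1 + D) (O(D) = (2*D)*(1 + D) = 2*D*(1 + D))
q(7)*(f + O(3)) = (-8/7)*(4011/803 + 2*3*(1 + 3)) = (-8*⅐)*(4011/803 + 2*3*4) = -8*(4011/803 + 24)/7 = -8/7*23283/803 = -186264/5621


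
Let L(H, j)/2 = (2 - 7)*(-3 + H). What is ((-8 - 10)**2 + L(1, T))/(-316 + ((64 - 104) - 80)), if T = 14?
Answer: -86/109 ≈ -0.78899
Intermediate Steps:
L(H, j) = 30 - 10*H (L(H, j) = 2*((2 - 7)*(-3 + H)) = 2*(-5*(-3 + H)) = 2*(15 - 5*H) = 30 - 10*H)
((-8 - 10)**2 + L(1, T))/(-316 + ((64 - 104) - 80)) = ((-8 - 10)**2 + (30 - 10*1))/(-316 + ((64 - 104) - 80)) = ((-18)**2 + (30 - 10))/(-316 + (-40 - 80)) = (324 + 20)/(-316 - 120) = 344/(-436) = 344*(-1/436) = -86/109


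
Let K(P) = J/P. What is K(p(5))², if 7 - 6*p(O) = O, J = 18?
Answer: 2916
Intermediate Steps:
p(O) = 7/6 - O/6
K(P) = 18/P
K(p(5))² = (18/(7/6 - ⅙*5))² = (18/(7/6 - ⅚))² = (18/(⅓))² = (18*3)² = 54² = 2916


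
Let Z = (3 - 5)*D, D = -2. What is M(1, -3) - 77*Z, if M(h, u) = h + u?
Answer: -310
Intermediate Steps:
Z = 4 (Z = (3 - 5)*(-2) = -2*(-2) = 4)
M(1, -3) - 77*Z = (1 - 3) - 77*4 = -2 - 308 = -310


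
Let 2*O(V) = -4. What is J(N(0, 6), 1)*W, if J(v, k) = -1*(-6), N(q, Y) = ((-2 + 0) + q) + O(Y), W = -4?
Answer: -24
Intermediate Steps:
O(V) = -2 (O(V) = (½)*(-4) = -2)
N(q, Y) = -4 + q (N(q, Y) = ((-2 + 0) + q) - 2 = (-2 + q) - 2 = -4 + q)
J(v, k) = 6
J(N(0, 6), 1)*W = 6*(-4) = -24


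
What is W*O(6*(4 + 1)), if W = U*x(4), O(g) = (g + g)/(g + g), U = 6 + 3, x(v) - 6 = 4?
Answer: 90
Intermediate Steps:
x(v) = 10 (x(v) = 6 + 4 = 10)
U = 9
O(g) = 1 (O(g) = (2*g)/((2*g)) = (2*g)*(1/(2*g)) = 1)
W = 90 (W = 9*10 = 90)
W*O(6*(4 + 1)) = 90*1 = 90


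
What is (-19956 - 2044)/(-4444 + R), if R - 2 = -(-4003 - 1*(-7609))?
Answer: 1375/503 ≈ 2.7336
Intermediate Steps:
R = -3604 (R = 2 - (-4003 - 1*(-7609)) = 2 - (-4003 + 7609) = 2 - 1*3606 = 2 - 3606 = -3604)
(-19956 - 2044)/(-4444 + R) = (-19956 - 2044)/(-4444 - 3604) = -22000/(-8048) = -22000*(-1/8048) = 1375/503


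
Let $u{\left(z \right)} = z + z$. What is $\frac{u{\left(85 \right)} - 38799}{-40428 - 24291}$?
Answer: $\frac{38629}{64719} \approx 0.59687$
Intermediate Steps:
$u{\left(z \right)} = 2 z$
$\frac{u{\left(85 \right)} - 38799}{-40428 - 24291} = \frac{2 \cdot 85 - 38799}{-40428 - 24291} = \frac{170 - 38799}{-64719} = \left(-38629\right) \left(- \frac{1}{64719}\right) = \frac{38629}{64719}$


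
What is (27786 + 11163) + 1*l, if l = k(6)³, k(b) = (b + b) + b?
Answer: 44781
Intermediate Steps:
k(b) = 3*b (k(b) = 2*b + b = 3*b)
l = 5832 (l = (3*6)³ = 18³ = 5832)
(27786 + 11163) + 1*l = (27786 + 11163) + 1*5832 = 38949 + 5832 = 44781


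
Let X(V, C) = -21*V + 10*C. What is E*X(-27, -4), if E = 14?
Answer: 7378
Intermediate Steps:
E*X(-27, -4) = 14*(-21*(-27) + 10*(-4)) = 14*(567 - 40) = 14*527 = 7378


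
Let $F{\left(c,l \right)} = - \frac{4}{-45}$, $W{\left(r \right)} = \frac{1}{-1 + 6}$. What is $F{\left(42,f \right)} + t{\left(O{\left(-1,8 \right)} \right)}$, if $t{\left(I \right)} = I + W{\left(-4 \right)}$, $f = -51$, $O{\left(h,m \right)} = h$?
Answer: $- \frac{32}{45} \approx -0.71111$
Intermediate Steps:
$W{\left(r \right)} = \frac{1}{5}$
$t{\left(I \right)} = \frac{1}{5} + I$ ($t{\left(I \right)} = I + \frac{1}{5} = \frac{1}{5} + I$)
$F{\left(c,l \right)} = \frac{4}{45}$ ($F{\left(c,l \right)} = \left(-4\right) \left(- \frac{1}{45}\right) = \frac{4}{45}$)
$F{\left(42,f \right)} + t{\left(O{\left(-1,8 \right)} \right)} = \frac{4}{45} + \left(\frac{1}{5} - 1\right) = \frac{4}{45} - \frac{4}{5} = - \frac{32}{45}$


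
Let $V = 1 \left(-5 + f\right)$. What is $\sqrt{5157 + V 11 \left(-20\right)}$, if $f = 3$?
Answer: $\sqrt{5597} \approx 74.813$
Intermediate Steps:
$V = -2$ ($V = 1 \left(-5 + 3\right) = 1 \left(-2\right) = -2$)
$\sqrt{5157 + V 11 \left(-20\right)} = \sqrt{5157 + \left(-2\right) 11 \left(-20\right)} = \sqrt{5157 - -440} = \sqrt{5157 + 440} = \sqrt{5597}$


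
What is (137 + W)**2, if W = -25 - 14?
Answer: 9604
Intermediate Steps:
W = -39
(137 + W)**2 = (137 - 39)**2 = 98**2 = 9604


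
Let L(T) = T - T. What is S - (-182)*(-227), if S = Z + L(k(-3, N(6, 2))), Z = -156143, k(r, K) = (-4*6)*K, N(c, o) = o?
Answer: -197457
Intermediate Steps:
k(r, K) = -24*K
L(T) = 0
S = -156143 (S = -156143 + 0 = -156143)
S - (-182)*(-227) = -156143 - (-182)*(-227) = -156143 - 1*41314 = -156143 - 41314 = -197457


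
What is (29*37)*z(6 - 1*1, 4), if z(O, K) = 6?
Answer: 6438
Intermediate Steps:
(29*37)*z(6 - 1*1, 4) = (29*37)*6 = 1073*6 = 6438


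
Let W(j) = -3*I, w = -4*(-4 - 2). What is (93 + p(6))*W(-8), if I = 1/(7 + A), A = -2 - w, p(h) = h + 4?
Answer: 309/19 ≈ 16.263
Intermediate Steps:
w = 24 (w = -4*(-6) = 24)
p(h) = 4 + h
A = -26 (A = -2 - 1*24 = -2 - 24 = -26)
I = -1/19 (I = 1/(7 - 26) = 1/(-19) = -1/19 ≈ -0.052632)
W(j) = 3/19 (W(j) = -3*(-1/19) = 3/19)
(93 + p(6))*W(-8) = (93 + (4 + 6))*(3/19) = (93 + 10)*(3/19) = 103*(3/19) = 309/19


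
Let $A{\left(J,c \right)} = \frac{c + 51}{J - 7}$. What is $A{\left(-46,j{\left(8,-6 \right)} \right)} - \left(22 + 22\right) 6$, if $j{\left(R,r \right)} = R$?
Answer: $- \frac{14051}{53} \approx -265.11$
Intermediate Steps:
$A{\left(J,c \right)} = \frac{51 + c}{-7 + J}$
$A{\left(-46,j{\left(8,-6 \right)} \right)} - \left(22 + 22\right) 6 = \frac{51 + 8}{-7 - 46} - \left(22 + 22\right) 6 = \frac{1}{-53} \cdot 59 - 44 \cdot 6 = \left(- \frac{1}{53}\right) 59 - 264 = - \frac{59}{53} - 264 = - \frac{14051}{53}$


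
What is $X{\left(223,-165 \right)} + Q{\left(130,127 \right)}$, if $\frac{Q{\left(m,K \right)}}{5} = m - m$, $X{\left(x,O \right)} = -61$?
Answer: $-61$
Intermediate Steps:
$Q{\left(m,K \right)} = 0$ ($Q{\left(m,K \right)} = 5 \left(m - m\right) = 5 \cdot 0 = 0$)
$X{\left(223,-165 \right)} + Q{\left(130,127 \right)} = -61 + 0 = -61$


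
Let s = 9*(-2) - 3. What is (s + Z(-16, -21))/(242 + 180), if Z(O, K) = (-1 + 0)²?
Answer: -10/211 ≈ -0.047393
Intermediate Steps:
s = -21 (s = -18 - 3 = -21)
Z(O, K) = 1 (Z(O, K) = (-1)² = 1)
(s + Z(-16, -21))/(242 + 180) = (-21 + 1)/(242 + 180) = -20/422 = -20*1/422 = -10/211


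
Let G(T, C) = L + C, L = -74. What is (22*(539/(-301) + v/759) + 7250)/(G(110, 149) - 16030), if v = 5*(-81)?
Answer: -7119678/15779495 ≈ -0.45120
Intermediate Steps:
v = -405
G(T, C) = -74 + C
(22*(539/(-301) + v/759) + 7250)/(G(110, 149) - 16030) = (22*(539/(-301) - 405/759) + 7250)/((-74 + 149) - 16030) = (22*(539*(-1/301) - 405*1/759) + 7250)/(75 - 16030) = (22*(-77/43 - 135/253) + 7250)/(-15955) = (22*(-25286/10879) + 7250)*(-1/15955) = (-50572/989 + 7250)*(-1/15955) = (7119678/989)*(-1/15955) = -7119678/15779495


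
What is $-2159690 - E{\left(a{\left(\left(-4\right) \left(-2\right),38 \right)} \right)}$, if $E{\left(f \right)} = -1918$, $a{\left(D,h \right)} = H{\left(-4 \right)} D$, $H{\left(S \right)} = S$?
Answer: $-2157772$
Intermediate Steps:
$a{\left(D,h \right)} = - 4 D$
$-2159690 - E{\left(a{\left(\left(-4\right) \left(-2\right),38 \right)} \right)} = -2159690 - -1918 = -2159690 + 1918 = -2157772$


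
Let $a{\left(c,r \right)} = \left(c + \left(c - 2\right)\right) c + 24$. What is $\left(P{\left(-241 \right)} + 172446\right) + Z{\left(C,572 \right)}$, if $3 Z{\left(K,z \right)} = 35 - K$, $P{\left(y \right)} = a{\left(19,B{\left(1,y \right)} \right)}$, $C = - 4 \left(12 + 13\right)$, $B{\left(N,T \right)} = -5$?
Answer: $173199$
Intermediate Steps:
$a{\left(c,r \right)} = 24 + c \left(-2 + 2 c\right)$ ($a{\left(c,r \right)} = \left(c + \left(-2 + c\right)\right) c + 24 = \left(-2 + 2 c\right) c + 24 = c \left(-2 + 2 c\right) + 24 = 24 + c \left(-2 + 2 c\right)$)
$C = -100$ ($C = \left(-4\right) 25 = -100$)
$P{\left(y \right)} = 708$ ($P{\left(y \right)} = 24 - 38 + 2 \cdot 19^{2} = 24 - 38 + 2 \cdot 361 = 24 - 38 + 722 = 708$)
$Z{\left(K,z \right)} = \frac{35}{3} - \frac{K}{3}$ ($Z{\left(K,z \right)} = \frac{35 - K}{3} = \frac{35}{3} - \frac{K}{3}$)
$\left(P{\left(-241 \right)} + 172446\right) + Z{\left(C,572 \right)} = \left(708 + 172446\right) + \left(\frac{35}{3} - - \frac{100}{3}\right) = 173154 + \left(\frac{35}{3} + \frac{100}{3}\right) = 173154 + 45 = 173199$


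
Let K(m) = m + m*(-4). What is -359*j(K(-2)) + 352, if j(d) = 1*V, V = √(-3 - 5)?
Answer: 352 - 718*I*√2 ≈ 352.0 - 1015.4*I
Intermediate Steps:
V = 2*I*√2 (V = √(-8) = 2*I*√2 ≈ 2.8284*I)
K(m) = -3*m (K(m) = m - 4*m = -3*m)
j(d) = 2*I*√2 (j(d) = 1*(2*I*√2) = 2*I*√2)
-359*j(K(-2)) + 352 = -718*I*√2 + 352 = 352 - 718*I*√2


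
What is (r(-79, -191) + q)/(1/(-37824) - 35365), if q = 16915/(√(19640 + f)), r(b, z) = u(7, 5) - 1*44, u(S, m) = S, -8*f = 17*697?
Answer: 1399488/1337645761 - 1279585920*√290542/194321137346231 ≈ -0.0025032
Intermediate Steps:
f = -11849/8 (f = -17*697/8 = -⅛*11849 = -11849/8 ≈ -1481.1)
r(b, z) = -37 (r(b, z) = 7 - 1*44 = 7 - 44 = -37)
q = 33830*√290542/145271 (q = 16915/(√(19640 - 11849/8)) = 16915/(√(145271/8)) = 16915/((√290542/4)) = 16915*(2*√290542/145271) = 33830*√290542/145271 ≈ 125.52)
(r(-79, -191) + q)/(1/(-37824) - 35365) = (-37 + 33830*√290542/145271)/(1/(-37824) - 35365) = (-37 + 33830*√290542/145271)/(-1/37824 - 35365) = (-37 + 33830*√290542/145271)/(-1337645761/37824) = (-37 + 33830*√290542/145271)*(-37824/1337645761) = 1399488/1337645761 - 1279585920*√290542/194321137346231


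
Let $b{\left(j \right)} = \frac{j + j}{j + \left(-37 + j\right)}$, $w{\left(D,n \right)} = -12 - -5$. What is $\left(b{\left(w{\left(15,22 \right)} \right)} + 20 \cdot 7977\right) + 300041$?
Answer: $\frac{23438645}{51} \approx 4.5958 \cdot 10^{5}$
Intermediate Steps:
$w{\left(D,n \right)} = -7$ ($w{\left(D,n \right)} = -12 + 5 = -7$)
$b{\left(j \right)} = \frac{2 j}{-37 + 2 j}$
$\left(b{\left(w{\left(15,22 \right)} \right)} + 20 \cdot 7977\right) + 300041 = \left(2 \left(-7\right) \frac{1}{-37 + 2 \left(-7\right)} + 20 \cdot 7977\right) + 300041 = \left(2 \left(-7\right) \frac{1}{-37 - 14} + 159540\right) + 300041 = \left(2 \left(-7\right) \frac{1}{-51} + 159540\right) + 300041 = \left(2 \left(-7\right) \left(- \frac{1}{51}\right) + 159540\right) + 300041 = \left(\frac{14}{51} + 159540\right) + 300041 = \frac{8136554}{51} + 300041 = \frac{23438645}{51}$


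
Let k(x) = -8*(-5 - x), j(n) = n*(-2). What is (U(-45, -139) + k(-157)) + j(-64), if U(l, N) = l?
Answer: -1133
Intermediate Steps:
j(n) = -2*n
k(x) = 40 + 8*x
(U(-45, -139) + k(-157)) + j(-64) = (-45 + (40 + 8*(-157))) - 2*(-64) = (-45 + (40 - 1256)) + 128 = (-45 - 1216) + 128 = -1261 + 128 = -1133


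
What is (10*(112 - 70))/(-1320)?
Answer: -7/22 ≈ -0.31818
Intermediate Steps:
(10*(112 - 70))/(-1320) = (10*42)*(-1/1320) = 420*(-1/1320) = -7/22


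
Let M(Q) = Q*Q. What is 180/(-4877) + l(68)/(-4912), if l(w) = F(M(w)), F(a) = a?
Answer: -1464713/1497239 ≈ -0.97828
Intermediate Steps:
M(Q) = Q**2
l(w) = w**2
180/(-4877) + l(68)/(-4912) = 180/(-4877) + 68**2/(-4912) = 180*(-1/4877) + 4624*(-1/4912) = -180/4877 - 289/307 = -1464713/1497239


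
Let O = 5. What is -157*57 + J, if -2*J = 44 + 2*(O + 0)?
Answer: -8976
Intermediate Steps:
J = -27 (J = -(44 + 2*(5 + 0))/2 = -(44 + 2*5)/2 = -(44 + 10)/2 = -½*54 = -27)
-157*57 + J = -157*57 - 27 = -8949 - 27 = -8976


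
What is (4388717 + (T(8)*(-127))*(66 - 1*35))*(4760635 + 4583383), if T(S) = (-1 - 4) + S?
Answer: 40897888448308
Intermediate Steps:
T(S) = -5 + S
(4388717 + (T(8)*(-127))*(66 - 1*35))*(4760635 + 4583383) = (4388717 + ((-5 + 8)*(-127))*(66 - 1*35))*(4760635 + 4583383) = (4388717 + (3*(-127))*(66 - 35))*9344018 = (4388717 - 381*31)*9344018 = (4388717 - 11811)*9344018 = 4376906*9344018 = 40897888448308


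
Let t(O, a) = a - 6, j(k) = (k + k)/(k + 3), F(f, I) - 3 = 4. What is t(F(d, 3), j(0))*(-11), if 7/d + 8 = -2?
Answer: 66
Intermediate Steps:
d = -7/10 (d = 7/(-8 - 2) = 7/(-10) = 7*(-⅒) = -7/10 ≈ -0.70000)
F(f, I) = 7 (F(f, I) = 3 + 4 = 7)
j(k) = 2*k/(3 + k) (j(k) = (2*k)/(3 + k) = 2*k/(3 + k))
t(O, a) = -6 + a
t(F(d, 3), j(0))*(-11) = (-6 + 2*0/(3 + 0))*(-11) = (-6 + 2*0/3)*(-11) = (-6 + 2*0*(⅓))*(-11) = (-6 + 0)*(-11) = -6*(-11) = 66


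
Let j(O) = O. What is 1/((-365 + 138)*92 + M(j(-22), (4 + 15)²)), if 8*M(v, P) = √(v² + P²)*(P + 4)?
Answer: -1336576/10486557059 - 2920*√130805/10486557059 ≈ -0.00022816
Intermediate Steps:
M(v, P) = √(P² + v²)*(4 + P)/8 (M(v, P) = (√(v² + P²)*(P + 4))/8 = (√(P² + v²)*(4 + P))/8 = √(P² + v²)*(4 + P)/8)
1/((-365 + 138)*92 + M(j(-22), (4 + 15)²)) = 1/((-365 + 138)*92 + √(((4 + 15)²)² + (-22)²)*(4 + (4 + 15)²)/8) = 1/(-227*92 + √((19²)² + 484)*(4 + 19²)/8) = 1/(-20884 + √(361² + 484)*(4 + 361)/8) = 1/(-20884 + (⅛)*√(130321 + 484)*365) = 1/(-20884 + (⅛)*√130805*365) = 1/(-20884 + 365*√130805/8)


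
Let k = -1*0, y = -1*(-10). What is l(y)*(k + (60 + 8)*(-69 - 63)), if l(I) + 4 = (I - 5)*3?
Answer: -98736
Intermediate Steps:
y = 10
k = 0
l(I) = -19 + 3*I (l(I) = -4 + (I - 5)*3 = -4 + (-5 + I)*3 = -4 + (-15 + 3*I) = -19 + 3*I)
l(y)*(k + (60 + 8)*(-69 - 63)) = (-19 + 3*10)*(0 + (60 + 8)*(-69 - 63)) = (-19 + 30)*(0 + 68*(-132)) = 11*(0 - 8976) = 11*(-8976) = -98736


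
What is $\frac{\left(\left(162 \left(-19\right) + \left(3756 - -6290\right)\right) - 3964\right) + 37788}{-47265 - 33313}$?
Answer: $- \frac{20396}{40289} \approx -0.50624$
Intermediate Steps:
$\frac{\left(\left(162 \left(-19\right) + \left(3756 - -6290\right)\right) - 3964\right) + 37788}{-47265 - 33313} = \frac{\left(\left(-3078 + \left(3756 + 6290\right)\right) - 3964\right) + 37788}{-80578} = \left(\left(\left(-3078 + 10046\right) - 3964\right) + 37788\right) \left(- \frac{1}{80578}\right) = \left(\left(6968 - 3964\right) + 37788\right) \left(- \frac{1}{80578}\right) = \left(3004 + 37788\right) \left(- \frac{1}{80578}\right) = 40792 \left(- \frac{1}{80578}\right) = - \frac{20396}{40289}$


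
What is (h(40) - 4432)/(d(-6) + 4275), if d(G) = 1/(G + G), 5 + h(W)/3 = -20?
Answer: -54084/51299 ≈ -1.0543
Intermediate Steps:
h(W) = -75 (h(W) = -15 + 3*(-20) = -15 - 60 = -75)
d(G) = 1/(2*G)
(h(40) - 4432)/(d(-6) + 4275) = (-75 - 4432)/((½)/(-6) + 4275) = -4507/((½)*(-⅙) + 4275) = -4507/(-1/12 + 4275) = -4507/51299/12 = -4507*12/51299 = -54084/51299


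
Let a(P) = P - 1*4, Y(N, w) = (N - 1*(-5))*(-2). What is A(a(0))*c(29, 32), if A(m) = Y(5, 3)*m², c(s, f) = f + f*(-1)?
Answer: 0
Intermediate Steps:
c(s, f) = 0 (c(s, f) = f - f = 0)
Y(N, w) = -10 - 2*N (Y(N, w) = (N + 5)*(-2) = (5 + N)*(-2) = -10 - 2*N)
a(P) = -4 + P (a(P) = P - 4 = -4 + P)
A(m) = -20*m² (A(m) = (-10 - 2*5)*m² = (-10 - 10)*m² = -20*m²)
A(a(0))*c(29, 32) = -20*(-4 + 0)²*0 = -20*(-4)²*0 = -20*16*0 = -320*0 = 0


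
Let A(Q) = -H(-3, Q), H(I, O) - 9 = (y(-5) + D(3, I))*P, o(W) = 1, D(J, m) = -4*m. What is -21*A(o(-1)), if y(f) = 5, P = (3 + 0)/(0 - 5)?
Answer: -126/5 ≈ -25.200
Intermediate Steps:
P = -3/5 (P = 3/(-5) = 3*(-1/5) = -3/5 ≈ -0.60000)
H(I, O) = 6 + 12*I/5 (H(I, O) = 9 + (5 - 4*I)*(-3/5) = 9 + (-3 + 12*I/5) = 6 + 12*I/5)
A(Q) = 6/5 (A(Q) = -(6 + (12/5)*(-3)) = -(6 - 36/5) = -1*(-6/5) = 6/5)
-21*A(o(-1)) = -21*6/5 = -126/5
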